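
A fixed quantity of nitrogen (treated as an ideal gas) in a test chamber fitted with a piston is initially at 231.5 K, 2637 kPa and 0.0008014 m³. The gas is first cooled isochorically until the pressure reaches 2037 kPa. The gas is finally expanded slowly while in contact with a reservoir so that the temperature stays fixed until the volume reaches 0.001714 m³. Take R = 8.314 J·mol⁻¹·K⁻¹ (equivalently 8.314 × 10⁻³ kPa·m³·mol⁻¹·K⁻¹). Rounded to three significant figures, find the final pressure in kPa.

V constant ⇒ P ∝ T: V₂ = V₁; T₂ = T₁·(P₂/P₁) = 178.8 K.
Isothermal, so P V is constant: T₃ = T₂; P₃ = P₂·(V₂/V₃) = 952.4 kPa.

P₃ ≈ 952 kPa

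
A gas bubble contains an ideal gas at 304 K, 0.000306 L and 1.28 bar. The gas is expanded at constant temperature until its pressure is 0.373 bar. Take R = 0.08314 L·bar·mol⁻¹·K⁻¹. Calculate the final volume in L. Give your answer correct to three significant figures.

V₂ ≈ 0.00105 L

Isothermal, so P V is constant: T₂ = T₁; V₂ = V₁·(P₁/P₂) = 0.001050 L.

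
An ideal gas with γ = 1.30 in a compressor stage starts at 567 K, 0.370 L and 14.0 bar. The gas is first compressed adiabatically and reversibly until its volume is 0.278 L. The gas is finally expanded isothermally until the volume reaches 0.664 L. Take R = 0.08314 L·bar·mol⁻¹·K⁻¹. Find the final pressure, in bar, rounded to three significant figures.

P₃ ≈ 8.50 bar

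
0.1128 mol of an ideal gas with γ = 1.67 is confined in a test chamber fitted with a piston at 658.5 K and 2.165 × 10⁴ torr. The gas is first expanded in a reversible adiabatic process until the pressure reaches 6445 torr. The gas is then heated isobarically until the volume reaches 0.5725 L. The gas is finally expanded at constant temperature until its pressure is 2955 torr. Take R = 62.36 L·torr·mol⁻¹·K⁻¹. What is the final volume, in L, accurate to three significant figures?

From PV = nRT: V₁ = nRT₁/P₁ = 0.2140 L.
Reversible adiabatic, γ = 1.67: T₂ = T₁·(P₂/P₁)^((γ−1)/γ) = 405.0 K; V₂ = V₁·(P₁/P₂)^(1/γ) = 0.4420 L.
P constant ⇒ V ∝ T: P₃ = P₂; T₃ = T₂·(V₃/V₂) = 524.5 K.
T constant ⇒ Boyle's law P V = const: T₄ = T₃; V₄ = V₃·(P₃/P₄) = 1.249 L.

V₄ ≈ 1.25 L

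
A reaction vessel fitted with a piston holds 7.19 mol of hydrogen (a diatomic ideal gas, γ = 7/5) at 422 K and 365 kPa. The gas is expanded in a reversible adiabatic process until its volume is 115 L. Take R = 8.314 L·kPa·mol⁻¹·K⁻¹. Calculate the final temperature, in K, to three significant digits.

From PV = nRT: V₁ = nRT₁/P₁ = 69.11 L.
Reversible adiabatic, γ = 7/5: T₂ = T₁·(V₁/V₂)^(γ−1) = 344.2 K; P₂ = P₁·(V₁/V₂)^γ = 178.9 kPa.

T₂ ≈ 344 K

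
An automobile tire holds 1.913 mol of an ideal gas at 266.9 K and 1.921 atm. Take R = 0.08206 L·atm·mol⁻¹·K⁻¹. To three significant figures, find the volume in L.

PV = nRT ⇒ V = nRT/P = (1.913 × 0.08206 × 266.9) / 1.921

V ≈ 21.8 L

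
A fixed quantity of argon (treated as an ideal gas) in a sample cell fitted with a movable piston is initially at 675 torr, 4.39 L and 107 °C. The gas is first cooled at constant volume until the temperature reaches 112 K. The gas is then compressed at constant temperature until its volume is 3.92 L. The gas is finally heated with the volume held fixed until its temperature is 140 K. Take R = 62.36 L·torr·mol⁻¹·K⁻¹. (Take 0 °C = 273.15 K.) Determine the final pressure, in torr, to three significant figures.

Convert: T₁ = 380.1 K.
V constant ⇒ P ∝ T: V₂ = V₁; P₂ = P₁·(T₂/T₁) = 198.9 torr.
Isothermal, so P V is constant: T₃ = T₂; P₃ = P₂·(V₂/V₃) = 222.7 torr.
V constant ⇒ P ∝ T: V₄ = V₃; P₄ = P₃·(T₄/T₃) = 278.4 torr.

P₄ ≈ 278 torr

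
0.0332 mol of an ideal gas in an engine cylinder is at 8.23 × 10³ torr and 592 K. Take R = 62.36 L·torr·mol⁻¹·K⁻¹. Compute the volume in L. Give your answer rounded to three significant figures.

V ≈ 0.149 L

PV = nRT ⇒ V = nRT/P = (0.0332 × 62.36 × 592) / 8.23e+03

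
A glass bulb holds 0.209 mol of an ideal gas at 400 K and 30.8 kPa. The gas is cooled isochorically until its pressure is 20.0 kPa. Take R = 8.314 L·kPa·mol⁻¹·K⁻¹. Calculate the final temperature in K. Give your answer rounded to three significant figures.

T₂ ≈ 260 K

From PV = nRT: V₁ = nRT₁/P₁ = 22.57 L.
Isochoric, so P/T is constant: V₂ = V₁; T₂ = T₁·(P₂/P₁) = 259.7 K.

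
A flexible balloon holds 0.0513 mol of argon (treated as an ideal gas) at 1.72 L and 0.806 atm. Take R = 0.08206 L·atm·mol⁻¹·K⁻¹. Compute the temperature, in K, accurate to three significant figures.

PV = nRT ⇒ T = PV/(nR) = (0.806 × 1.72) / (0.0513 × 0.08206)

T ≈ 329 K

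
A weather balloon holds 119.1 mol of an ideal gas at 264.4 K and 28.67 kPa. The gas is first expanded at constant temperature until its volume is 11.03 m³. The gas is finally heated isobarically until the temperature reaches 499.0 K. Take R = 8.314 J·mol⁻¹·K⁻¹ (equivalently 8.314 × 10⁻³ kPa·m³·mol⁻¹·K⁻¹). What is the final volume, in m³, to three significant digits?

From PV = nRT: V₁ = nRT₁/P₁ = 9.132 m³.
Isothermal, so P V is constant: T₂ = T₁; P₂ = P₁·(V₁/V₂) = 23.74 kPa.
P constant ⇒ V ∝ T: P₃ = P₂; V₃ = V₂·(T₃/T₂) = 20.82 m³.

V₃ ≈ 20.8 m³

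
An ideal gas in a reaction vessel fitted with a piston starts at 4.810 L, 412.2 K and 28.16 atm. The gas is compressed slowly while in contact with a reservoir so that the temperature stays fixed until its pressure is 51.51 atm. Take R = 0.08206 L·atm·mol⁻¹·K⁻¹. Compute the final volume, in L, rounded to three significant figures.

Isothermal, so P V is constant: T₂ = T₁; V₂ = V₁·(P₁/P₂) = 2.630 L.

V₂ ≈ 2.63 L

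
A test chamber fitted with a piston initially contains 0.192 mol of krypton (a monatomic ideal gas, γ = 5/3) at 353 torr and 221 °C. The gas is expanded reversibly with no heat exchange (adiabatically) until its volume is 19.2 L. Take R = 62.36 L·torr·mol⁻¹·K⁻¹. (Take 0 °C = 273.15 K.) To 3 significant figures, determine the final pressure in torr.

Convert: T₁ = 494.1 K.
From PV = nRT: V₁ = nRT₁/P₁ = 16.76 L.
Reversible adiabatic, γ = 5/3: T₂ = T₁·(V₁/V₂)^(γ−1) = 451.4 K; P₂ = P₁·(V₁/V₂)^γ = 281.5 torr.

P₂ ≈ 281 torr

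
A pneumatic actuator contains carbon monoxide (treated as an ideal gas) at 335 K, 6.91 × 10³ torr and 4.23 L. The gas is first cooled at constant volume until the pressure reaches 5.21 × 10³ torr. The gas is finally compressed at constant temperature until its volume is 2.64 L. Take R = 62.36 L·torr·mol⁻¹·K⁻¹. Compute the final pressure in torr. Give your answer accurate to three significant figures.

V constant ⇒ P ∝ T: V₂ = V₁; T₂ = T₁·(P₂/P₁) = 252.6 K.
Isothermal, so P V is constant: T₃ = T₂; P₃ = P₂·(V₂/V₃) = 8348 torr.

P₃ ≈ 8.35e+03 torr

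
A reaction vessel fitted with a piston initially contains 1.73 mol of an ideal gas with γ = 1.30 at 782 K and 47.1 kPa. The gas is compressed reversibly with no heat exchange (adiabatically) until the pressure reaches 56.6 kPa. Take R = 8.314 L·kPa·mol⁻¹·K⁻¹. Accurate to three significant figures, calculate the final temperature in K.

T₂ ≈ 816 K

From PV = nRT: V₁ = nRT₁/P₁ = 238.8 L.
Adiabatic (γ = 1.30), T V^(γ−1) and P V^γ constant: T₂ = T₁·(P₂/P₁)^((γ−1)/γ) = 815.9 K; V₂ = V₁·(P₁/P₂)^(1/γ) = 207.3 L.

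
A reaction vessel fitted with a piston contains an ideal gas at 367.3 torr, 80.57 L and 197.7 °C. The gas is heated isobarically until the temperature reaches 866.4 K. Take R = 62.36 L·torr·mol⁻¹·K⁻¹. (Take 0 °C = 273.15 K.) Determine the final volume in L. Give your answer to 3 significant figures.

V₂ ≈ 148 L

Convert: T₁ = 470.8 K.
P constant ⇒ V ∝ T: P₂ = P₁; V₂ = V₁·(T₂/T₁) = 148.3 L.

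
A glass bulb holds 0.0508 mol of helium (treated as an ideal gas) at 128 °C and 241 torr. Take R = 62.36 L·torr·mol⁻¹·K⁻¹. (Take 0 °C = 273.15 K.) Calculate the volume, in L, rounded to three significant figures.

V ≈ 5.27 L

Convert: T = 401.15 K.
PV = nRT ⇒ V = nRT/P = (0.0508 × 62.36 × 401.15) / 241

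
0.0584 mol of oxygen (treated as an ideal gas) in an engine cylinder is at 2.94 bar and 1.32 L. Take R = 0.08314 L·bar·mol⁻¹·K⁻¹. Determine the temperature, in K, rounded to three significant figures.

T ≈ 799 K

PV = nRT ⇒ T = PV/(nR) = (2.94 × 1.32) / (0.0584 × 0.08314)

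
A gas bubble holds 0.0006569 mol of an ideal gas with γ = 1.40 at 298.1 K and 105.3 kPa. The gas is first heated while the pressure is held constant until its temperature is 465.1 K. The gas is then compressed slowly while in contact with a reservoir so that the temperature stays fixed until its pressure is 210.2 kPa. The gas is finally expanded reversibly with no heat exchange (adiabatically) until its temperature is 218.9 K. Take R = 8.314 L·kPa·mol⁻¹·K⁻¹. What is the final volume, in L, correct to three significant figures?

V₄ ≈ 0.0795 L

From PV = nRT: V₁ = nRT₁/P₁ = 0.01546 L.
Isobaric, so V/T is constant: P₂ = P₁; V₂ = V₁·(T₂/T₁) = 0.02412 L.
Isothermal, so P V is constant: T₃ = T₂; V₃ = V₂·(P₂/P₃) = 0.01208 L.
Adiabatic (γ = 1.40), T V^(γ−1) and P V^γ constant: P₄ = P₃·(T₄/T₃)^(γ/(γ−1)) = 15.03 kPa; V₄ = V₃·(T₃/T₄)^(1/(γ−1)) = 0.07952 L.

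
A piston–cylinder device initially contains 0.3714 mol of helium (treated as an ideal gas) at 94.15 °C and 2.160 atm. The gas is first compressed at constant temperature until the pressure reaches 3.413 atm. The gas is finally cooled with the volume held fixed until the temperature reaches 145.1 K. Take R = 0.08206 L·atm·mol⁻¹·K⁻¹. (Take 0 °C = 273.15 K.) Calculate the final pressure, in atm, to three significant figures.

Convert: T₁ = 367.3 K.
From PV = nRT: V₁ = nRT₁/P₁ = 5.183 L.
T constant ⇒ Boyle's law P V = const: T₂ = T₁; V₂ = V₁·(P₁/P₂) = 3.280 L.
Isochoric, so P/T is constant: V₃ = V₂; P₃ = P₂·(T₃/T₂) = 1.348 atm.

P₃ ≈ 1.35 atm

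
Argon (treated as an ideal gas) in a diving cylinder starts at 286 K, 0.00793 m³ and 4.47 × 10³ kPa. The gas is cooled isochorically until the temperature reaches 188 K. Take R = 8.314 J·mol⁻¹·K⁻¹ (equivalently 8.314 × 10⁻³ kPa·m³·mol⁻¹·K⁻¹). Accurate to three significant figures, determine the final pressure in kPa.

P₂ ≈ 2.94e+03 kPa

V constant ⇒ P ∝ T: V₂ = V₁; P₂ = P₁·(T₂/T₁) = 2938 kPa.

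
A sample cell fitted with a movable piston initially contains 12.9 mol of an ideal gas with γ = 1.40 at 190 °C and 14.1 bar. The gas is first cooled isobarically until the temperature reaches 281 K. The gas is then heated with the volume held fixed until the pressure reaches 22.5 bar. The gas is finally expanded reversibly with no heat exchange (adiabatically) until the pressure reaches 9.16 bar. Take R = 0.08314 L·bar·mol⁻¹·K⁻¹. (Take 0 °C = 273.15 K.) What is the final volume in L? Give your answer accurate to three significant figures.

Convert: T₁ = 463.1 K.
From PV = nRT: V₁ = nRT₁/P₁ = 35.23 L.
P constant ⇒ V ∝ T: P₂ = P₁; V₂ = V₁·(T₂/T₁) = 21.37 L.
Isochoric, so P/T is constant: V₃ = V₂; T₃ = T₂·(P₃/P₂) = 448.4 K.
Reversible adiabatic, γ = 1.40: T₄ = T₃·(P₄/P₃)^((γ−1)/γ) = 346.9 K; V₄ = V₃·(P₃/P₄)^(1/γ) = 40.61 L.

V₄ ≈ 40.6 L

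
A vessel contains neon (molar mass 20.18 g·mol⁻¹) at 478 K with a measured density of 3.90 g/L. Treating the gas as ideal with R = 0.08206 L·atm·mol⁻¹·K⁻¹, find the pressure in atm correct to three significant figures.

P ≈ 7.58 atm

ρ = PM/(RT) ⇒ P = ρRT/M = (3.90 × 0.08206 × 478.0) / 20.18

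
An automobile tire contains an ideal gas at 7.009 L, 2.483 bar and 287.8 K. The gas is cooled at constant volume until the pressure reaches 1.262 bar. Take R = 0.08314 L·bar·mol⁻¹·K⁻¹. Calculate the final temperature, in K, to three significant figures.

T₂ ≈ 146 K

V constant ⇒ P ∝ T: V₂ = V₁; T₂ = T₁·(P₂/P₁) = 146.3 K.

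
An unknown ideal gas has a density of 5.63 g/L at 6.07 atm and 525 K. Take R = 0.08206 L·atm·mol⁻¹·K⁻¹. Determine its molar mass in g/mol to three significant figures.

M ≈ 40.0 g/mol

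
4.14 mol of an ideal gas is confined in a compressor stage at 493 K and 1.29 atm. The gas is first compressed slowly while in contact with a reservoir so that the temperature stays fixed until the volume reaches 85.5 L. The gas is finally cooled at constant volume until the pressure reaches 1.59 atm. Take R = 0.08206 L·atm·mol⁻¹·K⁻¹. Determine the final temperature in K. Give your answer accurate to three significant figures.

T₃ ≈ 400 K

From PV = nRT: V₁ = nRT₁/P₁ = 129.8 L.
T constant ⇒ Boyle's law P V = const: T₂ = T₁; P₂ = P₁·(V₁/V₂) = 1.959 atm.
Isochoric, so P/T is constant: V₃ = V₂; T₃ = T₂·(P₃/P₂) = 400.2 K.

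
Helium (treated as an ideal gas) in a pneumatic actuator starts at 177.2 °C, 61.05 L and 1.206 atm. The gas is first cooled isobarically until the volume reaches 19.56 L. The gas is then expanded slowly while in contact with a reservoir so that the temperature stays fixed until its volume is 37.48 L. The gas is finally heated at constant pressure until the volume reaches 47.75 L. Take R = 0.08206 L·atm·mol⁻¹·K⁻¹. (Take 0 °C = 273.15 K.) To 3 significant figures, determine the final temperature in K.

T₄ ≈ 184 K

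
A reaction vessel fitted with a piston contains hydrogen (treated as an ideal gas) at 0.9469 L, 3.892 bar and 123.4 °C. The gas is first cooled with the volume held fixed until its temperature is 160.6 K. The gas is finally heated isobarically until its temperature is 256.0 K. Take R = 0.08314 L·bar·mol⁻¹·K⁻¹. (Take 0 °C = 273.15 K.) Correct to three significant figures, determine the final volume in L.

Convert: T₁ = 396.5 K.
Isochoric, so P/T is constant: V₂ = V₁; P₂ = P₁·(T₂/T₁) = 1.576 bar.
P constant ⇒ V ∝ T: P₃ = P₂; V₃ = V₂·(T₃/T₂) = 1.509 L.

V₃ ≈ 1.51 L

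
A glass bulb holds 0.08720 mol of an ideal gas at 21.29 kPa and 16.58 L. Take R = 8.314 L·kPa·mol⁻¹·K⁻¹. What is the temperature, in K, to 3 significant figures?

PV = nRT ⇒ T = PV/(nR) = (21.29 × 16.58) / (0.08720 × 8.314)

T ≈ 487 K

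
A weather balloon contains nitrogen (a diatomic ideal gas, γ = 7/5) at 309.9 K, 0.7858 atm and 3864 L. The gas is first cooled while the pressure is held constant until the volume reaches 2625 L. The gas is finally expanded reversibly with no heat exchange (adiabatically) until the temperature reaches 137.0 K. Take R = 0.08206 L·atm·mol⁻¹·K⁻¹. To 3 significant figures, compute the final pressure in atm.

P constant ⇒ V ∝ T: P₂ = P₁; T₂ = T₁·(V₂/V₁) = 210.5 K.
Reversible adiabatic, γ = 7/5: P₃ = P₂·(T₃/T₂)^(γ/(γ−1)) = 0.1747 atm; V₃ = V₂·(T₂/T₃)^(1/(γ−1)) = 7684 L.

P₃ ≈ 0.175 atm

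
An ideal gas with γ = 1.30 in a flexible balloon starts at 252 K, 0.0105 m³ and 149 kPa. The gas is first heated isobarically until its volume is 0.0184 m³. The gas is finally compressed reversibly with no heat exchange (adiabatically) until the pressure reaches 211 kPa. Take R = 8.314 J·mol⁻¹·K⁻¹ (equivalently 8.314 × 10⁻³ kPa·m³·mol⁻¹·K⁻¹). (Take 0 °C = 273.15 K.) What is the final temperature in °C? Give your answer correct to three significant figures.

T₃ ≈ 205 °C

Isobaric, so V/T is constant: P₂ = P₁; T₂ = T₁·(V₂/V₁) = 441.6 K.
Reversible adiabatic, γ = 1.30: T₃ = T₂·(P₃/P₂)^((γ−1)/γ) = 478.5 K; V₃ = V₂·(P₂/P₃)^(1/γ) = 0.01408 m³.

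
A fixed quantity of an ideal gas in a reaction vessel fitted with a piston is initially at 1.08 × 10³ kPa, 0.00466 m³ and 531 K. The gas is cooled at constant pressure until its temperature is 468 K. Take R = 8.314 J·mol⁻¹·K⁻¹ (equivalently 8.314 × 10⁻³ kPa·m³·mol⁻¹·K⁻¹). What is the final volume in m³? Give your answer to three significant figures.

P constant ⇒ V ∝ T: P₂ = P₁; V₂ = V₁·(T₂/T₁) = 0.004107 m³.

V₂ ≈ 0.00411 m³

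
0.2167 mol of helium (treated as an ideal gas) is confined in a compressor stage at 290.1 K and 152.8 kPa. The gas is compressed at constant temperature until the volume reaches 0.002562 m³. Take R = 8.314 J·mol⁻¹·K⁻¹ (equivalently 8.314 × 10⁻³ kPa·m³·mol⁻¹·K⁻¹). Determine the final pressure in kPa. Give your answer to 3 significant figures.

P₂ ≈ 204 kPa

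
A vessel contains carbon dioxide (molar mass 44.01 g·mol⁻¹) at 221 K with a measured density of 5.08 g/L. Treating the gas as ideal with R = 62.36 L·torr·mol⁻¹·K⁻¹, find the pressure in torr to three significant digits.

P ≈ 1.59e+03 torr

ρ = PM/(RT) ⇒ P = ρRT/M = (5.08 × 62.36 × 221.0) / 44.01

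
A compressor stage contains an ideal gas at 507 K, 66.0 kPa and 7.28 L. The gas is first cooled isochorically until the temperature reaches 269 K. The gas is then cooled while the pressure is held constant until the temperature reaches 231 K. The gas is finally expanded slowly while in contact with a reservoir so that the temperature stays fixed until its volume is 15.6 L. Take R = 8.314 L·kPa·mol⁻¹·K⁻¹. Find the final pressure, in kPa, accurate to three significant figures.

V constant ⇒ P ∝ T: V₂ = V₁; P₂ = P₁·(T₂/T₁) = 35.02 kPa.
P constant ⇒ V ∝ T: P₃ = P₂; V₃ = V₂·(T₃/T₂) = 6.252 L.
T constant ⇒ Boyle's law P V = const: T₄ = T₃; P₄ = P₃·(V₃/V₄) = 14.03 kPa.

P₄ ≈ 14.0 kPa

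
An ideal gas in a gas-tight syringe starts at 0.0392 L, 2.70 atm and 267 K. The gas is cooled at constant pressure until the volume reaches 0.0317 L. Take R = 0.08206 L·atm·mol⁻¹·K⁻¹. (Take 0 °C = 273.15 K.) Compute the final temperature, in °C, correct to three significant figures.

T₂ ≈ -57.2 °C

P constant ⇒ V ∝ T: P₂ = P₁; T₂ = T₁·(V₂/V₁) = 215.9 K.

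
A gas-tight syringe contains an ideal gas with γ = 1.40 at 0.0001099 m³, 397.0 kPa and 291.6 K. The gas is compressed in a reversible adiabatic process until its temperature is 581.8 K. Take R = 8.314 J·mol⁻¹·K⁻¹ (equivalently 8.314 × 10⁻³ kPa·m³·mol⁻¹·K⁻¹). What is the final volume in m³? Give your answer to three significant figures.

V₂ ≈ 1.95e-05 m³

Reversible adiabatic, γ = 1.40: P₂ = P₁·(T₂/T₁)^(γ/(γ−1)) = 4454 kPa; V₂ = V₁·(T₁/T₂)^(1/(γ−1)) = 1.954e-05 m³.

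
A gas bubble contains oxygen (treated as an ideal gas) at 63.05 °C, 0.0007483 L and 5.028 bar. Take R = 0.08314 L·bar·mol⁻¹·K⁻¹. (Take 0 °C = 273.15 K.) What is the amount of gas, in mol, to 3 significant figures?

n ≈ 0.000135 mol

Convert: T = 336.20 K.
PV = nRT ⇒ n = PV/(RT) = (5.028 × 0.0007483) / (0.08314 × 336.20)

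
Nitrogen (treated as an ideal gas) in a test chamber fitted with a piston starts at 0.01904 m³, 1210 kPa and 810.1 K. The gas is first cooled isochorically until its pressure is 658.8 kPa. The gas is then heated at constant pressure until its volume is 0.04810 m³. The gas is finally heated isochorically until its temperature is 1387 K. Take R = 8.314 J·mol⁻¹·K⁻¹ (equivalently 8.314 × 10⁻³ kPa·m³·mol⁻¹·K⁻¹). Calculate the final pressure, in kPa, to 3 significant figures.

P₄ ≈ 820 kPa

Isochoric, so P/T is constant: V₂ = V₁; T₂ = T₁·(P₂/P₁) = 441.1 K.
Isobaric, so V/T is constant: P₃ = P₂; T₃ = T₂·(V₃/V₂) = 1114 K.
V constant ⇒ P ∝ T: V₄ = V₃; P₄ = P₃·(T₄/T₃) = 820.1 kPa.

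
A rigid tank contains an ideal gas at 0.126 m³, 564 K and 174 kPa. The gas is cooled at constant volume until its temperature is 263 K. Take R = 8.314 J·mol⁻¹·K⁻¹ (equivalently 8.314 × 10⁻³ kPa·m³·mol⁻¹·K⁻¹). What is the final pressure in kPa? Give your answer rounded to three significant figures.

P₂ ≈ 81.1 kPa

Isochoric, so P/T is constant: V₂ = V₁; P₂ = P₁·(T₂/T₁) = 81.14 kPa.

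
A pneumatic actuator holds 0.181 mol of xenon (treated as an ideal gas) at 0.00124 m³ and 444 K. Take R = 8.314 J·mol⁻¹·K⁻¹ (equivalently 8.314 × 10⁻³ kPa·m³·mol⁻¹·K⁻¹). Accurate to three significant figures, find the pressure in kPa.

PV = nRT ⇒ P = nRT/V = (0.181 × 8.314 × 10⁻³ × 444) / 0.00124

P ≈ 539 kPa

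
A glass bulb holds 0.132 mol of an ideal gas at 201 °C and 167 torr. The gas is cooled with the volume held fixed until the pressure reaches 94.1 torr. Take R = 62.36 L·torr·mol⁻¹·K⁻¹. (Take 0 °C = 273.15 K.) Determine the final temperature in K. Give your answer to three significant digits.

T₂ ≈ 267 K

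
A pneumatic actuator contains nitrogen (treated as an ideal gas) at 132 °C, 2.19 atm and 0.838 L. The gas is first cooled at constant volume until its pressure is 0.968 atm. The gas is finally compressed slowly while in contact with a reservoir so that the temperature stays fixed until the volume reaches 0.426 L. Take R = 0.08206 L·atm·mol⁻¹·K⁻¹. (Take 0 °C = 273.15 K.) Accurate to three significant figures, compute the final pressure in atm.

P₃ ≈ 1.90 atm

Convert: T₁ = 405.1 K.
V constant ⇒ P ∝ T: V₂ = V₁; T₂ = T₁·(P₂/P₁) = 179.1 K.
Isothermal, so P V is constant: T₃ = T₂; P₃ = P₂·(V₂/V₃) = 1.904 atm.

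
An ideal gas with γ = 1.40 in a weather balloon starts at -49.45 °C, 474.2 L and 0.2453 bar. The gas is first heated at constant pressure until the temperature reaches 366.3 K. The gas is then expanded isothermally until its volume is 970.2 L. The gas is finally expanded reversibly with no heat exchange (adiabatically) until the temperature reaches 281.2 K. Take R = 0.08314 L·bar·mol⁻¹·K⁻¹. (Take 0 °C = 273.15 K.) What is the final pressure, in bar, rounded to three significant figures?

Convert: T₁ = 223.7 K.
Isobaric, so V/T is constant: P₂ = P₁; V₂ = V₁·(T₂/T₁) = 776.5 L.
T constant ⇒ Boyle's law P V = const: T₃ = T₂; P₃ = P₂·(V₂/V₃) = 0.1963 bar.
Reversible adiabatic, γ = 1.40: P₄ = P₃·(T₄/T₃)^(γ/(γ−1)) = 0.07782 bar; V₄ = V₃·(T₃/T₄)^(1/(γ−1)) = 1879 L.

P₄ ≈ 0.0778 bar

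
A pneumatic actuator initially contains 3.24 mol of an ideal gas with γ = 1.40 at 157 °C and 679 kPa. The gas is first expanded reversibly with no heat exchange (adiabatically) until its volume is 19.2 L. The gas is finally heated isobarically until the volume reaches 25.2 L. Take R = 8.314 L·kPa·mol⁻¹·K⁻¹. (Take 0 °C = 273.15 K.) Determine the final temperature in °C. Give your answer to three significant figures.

Convert: T₁ = 430.1 K.
From PV = nRT: V₁ = nRT₁/P₁ = 17.06 L.
Adiabatic (γ = 1.40), T V^(γ−1) and P V^γ constant: T₂ = T₁·(V₁/V₂)^(γ−1) = 410.3 K; P₂ = P₁·(V₁/V₂)^γ = 575.7 kPa.
Isobaric, so V/T is constant: P₃ = P₂; T₃ = T₂·(V₃/V₂) = 538.6 K.

T₃ ≈ 265 °C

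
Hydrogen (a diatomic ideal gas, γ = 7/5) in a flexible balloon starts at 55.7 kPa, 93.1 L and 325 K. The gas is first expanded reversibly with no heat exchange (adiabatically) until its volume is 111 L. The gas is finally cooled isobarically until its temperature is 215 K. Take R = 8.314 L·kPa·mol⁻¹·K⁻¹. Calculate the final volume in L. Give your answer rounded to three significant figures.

Adiabatic (γ = 7/5), T V^(γ−1) and P V^γ constant: T₂ = T₁·(V₁/V₂)^(γ−1) = 302.9 K; P₂ = P₁·(V₁/V₂)^γ = 43.54 kPa.
Isobaric, so V/T is constant: P₃ = P₂; V₃ = V₂·(T₃/T₂) = 78.78 L.

V₃ ≈ 78.8 L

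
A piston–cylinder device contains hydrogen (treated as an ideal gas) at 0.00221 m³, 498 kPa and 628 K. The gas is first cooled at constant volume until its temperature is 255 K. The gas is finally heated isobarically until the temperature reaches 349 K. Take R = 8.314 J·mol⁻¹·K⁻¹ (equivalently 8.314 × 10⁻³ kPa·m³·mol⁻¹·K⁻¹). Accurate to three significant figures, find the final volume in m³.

V₃ ≈ 0.00302 m³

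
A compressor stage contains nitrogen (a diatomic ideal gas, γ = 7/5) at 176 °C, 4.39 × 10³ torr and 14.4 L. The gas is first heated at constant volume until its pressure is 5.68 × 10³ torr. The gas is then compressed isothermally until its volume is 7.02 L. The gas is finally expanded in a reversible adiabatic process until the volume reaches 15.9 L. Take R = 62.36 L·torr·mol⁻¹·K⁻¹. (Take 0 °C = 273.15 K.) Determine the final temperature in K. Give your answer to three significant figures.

T₄ ≈ 419 K

Convert: T₁ = 449.1 K.
Isochoric, so P/T is constant: V₂ = V₁; T₂ = T₁·(P₂/P₁) = 581.1 K.
Isothermal, so P V is constant: T₃ = T₂; P₃ = P₂·(V₂/V₃) = 1.165e+04 torr.
Adiabatic (γ = 7/5), T V^(γ−1) and P V^γ constant: T₄ = T₃·(V₃/V₄)^(γ−1) = 419.0 K; P₄ = P₃·(V₃/V₄)^γ = 3709 torr.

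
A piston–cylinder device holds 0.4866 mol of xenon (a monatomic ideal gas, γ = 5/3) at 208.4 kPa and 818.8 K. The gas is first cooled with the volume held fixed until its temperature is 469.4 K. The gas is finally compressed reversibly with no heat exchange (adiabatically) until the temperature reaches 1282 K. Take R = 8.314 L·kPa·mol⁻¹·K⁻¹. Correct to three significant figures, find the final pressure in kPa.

P₃ ≈ 1.47e+03 kPa

From PV = nRT: V₁ = nRT₁/P₁ = 15.90 L.
Isochoric, so P/T is constant: V₂ = V₁; P₂ = P₁·(T₂/T₁) = 119.5 kPa.
Adiabatic (γ = 5/3), T V^(γ−1) and P V^γ constant: P₃ = P₂·(T₃/T₂)^(γ/(γ−1)) = 1473 kPa; V₃ = V₂·(T₂/T₃)^(1/(γ−1)) = 3.522 L.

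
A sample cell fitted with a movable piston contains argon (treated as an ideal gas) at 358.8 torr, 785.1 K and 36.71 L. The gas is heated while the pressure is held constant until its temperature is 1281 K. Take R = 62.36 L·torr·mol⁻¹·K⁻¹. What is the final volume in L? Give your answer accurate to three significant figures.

V₂ ≈ 59.9 L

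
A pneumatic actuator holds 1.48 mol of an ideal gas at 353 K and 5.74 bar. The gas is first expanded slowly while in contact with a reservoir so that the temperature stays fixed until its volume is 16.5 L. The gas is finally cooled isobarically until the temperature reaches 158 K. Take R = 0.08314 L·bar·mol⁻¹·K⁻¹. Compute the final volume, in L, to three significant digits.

From PV = nRT: V₁ = nRT₁/P₁ = 7.567 L.
T constant ⇒ Boyle's law P V = const: T₂ = T₁; P₂ = P₁·(V₁/V₂) = 2.632 bar.
P constant ⇒ V ∝ T: P₃ = P₂; V₃ = V₂·(T₃/T₂) = 7.385 L.

V₃ ≈ 7.39 L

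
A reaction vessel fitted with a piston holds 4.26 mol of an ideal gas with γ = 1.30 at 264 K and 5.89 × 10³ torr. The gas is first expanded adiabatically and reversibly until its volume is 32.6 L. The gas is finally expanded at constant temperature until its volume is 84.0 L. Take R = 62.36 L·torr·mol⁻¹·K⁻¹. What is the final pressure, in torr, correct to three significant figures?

From PV = nRT: V₁ = nRT₁/P₁ = 11.91 L.
Adiabatic (γ = 1.30), T V^(γ−1) and P V^γ constant: T₂ = T₁·(V₁/V₂)^(γ−1) = 195.2 K; P₂ = P₁·(V₁/V₂)^γ = 1590 torr.
Isothermal, so P V is constant: T₃ = T₂; P₃ = P₂·(V₂/V₃) = 617.2 torr.

P₃ ≈ 617 torr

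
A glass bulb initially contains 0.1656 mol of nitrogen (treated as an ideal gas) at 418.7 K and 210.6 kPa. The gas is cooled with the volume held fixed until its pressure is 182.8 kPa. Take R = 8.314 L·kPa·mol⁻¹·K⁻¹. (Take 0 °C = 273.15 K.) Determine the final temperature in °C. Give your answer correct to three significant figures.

From PV = nRT: V₁ = nRT₁/P₁ = 2.737 L.
V constant ⇒ P ∝ T: V₂ = V₁; T₂ = T₁·(P₂/P₁) = 363.4 K.

T₂ ≈ 90.3 °C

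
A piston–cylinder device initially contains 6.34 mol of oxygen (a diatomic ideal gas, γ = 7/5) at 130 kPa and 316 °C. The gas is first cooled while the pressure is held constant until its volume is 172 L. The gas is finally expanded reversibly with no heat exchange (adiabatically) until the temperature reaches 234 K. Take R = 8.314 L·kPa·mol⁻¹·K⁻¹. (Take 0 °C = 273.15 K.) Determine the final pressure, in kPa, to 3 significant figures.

P₃ ≈ 16.2 kPa

Convert: T₁ = 589.1 K.
From PV = nRT: V₁ = nRT₁/P₁ = 238.9 L.
P constant ⇒ V ∝ T: P₂ = P₁; T₂ = T₁·(V₂/V₁) = 424.2 K.
Reversible adiabatic, γ = 7/5: P₃ = P₂·(T₃/T₂)^(γ/(γ−1)) = 16.21 kPa; V₃ = V₂·(T₂/T₃)^(1/(γ−1)) = 761.1 L.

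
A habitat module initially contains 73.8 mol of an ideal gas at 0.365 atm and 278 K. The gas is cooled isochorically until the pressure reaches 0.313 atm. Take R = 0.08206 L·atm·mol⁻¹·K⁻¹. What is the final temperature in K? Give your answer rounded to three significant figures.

From PV = nRT: V₁ = nRT₁/P₁ = 4613 L.
Isochoric, so P/T is constant: V₂ = V₁; T₂ = T₁·(P₂/P₁) = 238.4 K.

T₂ ≈ 238 K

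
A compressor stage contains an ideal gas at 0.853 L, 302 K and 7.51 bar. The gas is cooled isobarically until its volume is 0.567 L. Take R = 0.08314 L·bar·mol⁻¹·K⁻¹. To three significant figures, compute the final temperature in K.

T₂ ≈ 201 K

P constant ⇒ V ∝ T: P₂ = P₁; T₂ = T₁·(V₂/V₁) = 200.7 K.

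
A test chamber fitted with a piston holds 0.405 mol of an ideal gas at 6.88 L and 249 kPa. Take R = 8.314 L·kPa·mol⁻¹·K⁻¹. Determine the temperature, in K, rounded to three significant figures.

T ≈ 509 K

PV = nRT ⇒ T = PV/(nR) = (249 × 6.88) / (0.405 × 8.314)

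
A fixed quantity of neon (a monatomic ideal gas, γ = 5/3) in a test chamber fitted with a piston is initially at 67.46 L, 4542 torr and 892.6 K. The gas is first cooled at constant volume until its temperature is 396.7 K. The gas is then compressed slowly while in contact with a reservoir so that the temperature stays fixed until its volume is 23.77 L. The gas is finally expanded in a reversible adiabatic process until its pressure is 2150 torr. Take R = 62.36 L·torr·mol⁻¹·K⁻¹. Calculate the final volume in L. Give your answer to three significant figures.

V₄ ≈ 42.8 L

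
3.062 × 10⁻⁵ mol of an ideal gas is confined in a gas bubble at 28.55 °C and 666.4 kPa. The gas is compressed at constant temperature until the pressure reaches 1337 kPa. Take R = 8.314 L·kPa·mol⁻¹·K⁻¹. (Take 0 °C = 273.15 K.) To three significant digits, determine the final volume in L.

Convert: T₁ = 301.7 K.
From PV = nRT: V₁ = nRT₁/P₁ = 0.0001153 L.
Isothermal, so P V is constant: T₂ = T₁; V₂ = V₁·(P₁/P₂) = 5.745e-05 L.

V₂ ≈ 5.74e-05 L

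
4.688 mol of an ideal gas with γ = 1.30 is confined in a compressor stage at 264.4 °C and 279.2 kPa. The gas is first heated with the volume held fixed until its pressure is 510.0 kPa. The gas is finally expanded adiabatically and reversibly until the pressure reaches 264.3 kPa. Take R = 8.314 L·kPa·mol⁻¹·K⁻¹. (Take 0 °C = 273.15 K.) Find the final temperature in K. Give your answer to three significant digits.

T₃ ≈ 844 K

Convert: T₁ = 537.5 K.
From PV = nRT: V₁ = nRT₁/P₁ = 75.04 L.
V constant ⇒ P ∝ T: V₂ = V₁; T₂ = T₁·(P₂/P₁) = 981.9 K.
Adiabatic (γ = 1.30), T V^(γ−1) and P V^γ constant: T₃ = T₂·(P₃/P₂)^((γ−1)/γ) = 843.7 K; V₃ = V₂·(P₂/P₃)^(1/γ) = 124.4 L.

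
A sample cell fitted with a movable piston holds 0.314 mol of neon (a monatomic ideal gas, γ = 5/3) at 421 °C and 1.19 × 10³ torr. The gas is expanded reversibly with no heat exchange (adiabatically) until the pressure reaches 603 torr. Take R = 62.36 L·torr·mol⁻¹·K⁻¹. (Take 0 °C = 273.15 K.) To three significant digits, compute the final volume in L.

V₂ ≈ 17.2 L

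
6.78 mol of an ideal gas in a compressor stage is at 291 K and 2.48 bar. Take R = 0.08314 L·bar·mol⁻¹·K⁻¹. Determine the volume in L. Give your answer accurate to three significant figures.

PV = nRT ⇒ V = nRT/P = (6.78 × 0.08314 × 291) / 2.48

V ≈ 66.1 L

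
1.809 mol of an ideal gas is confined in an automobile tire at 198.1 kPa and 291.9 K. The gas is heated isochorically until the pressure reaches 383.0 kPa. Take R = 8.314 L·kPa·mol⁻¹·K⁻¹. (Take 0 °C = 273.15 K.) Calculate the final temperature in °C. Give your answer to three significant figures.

T₂ ≈ 291 °C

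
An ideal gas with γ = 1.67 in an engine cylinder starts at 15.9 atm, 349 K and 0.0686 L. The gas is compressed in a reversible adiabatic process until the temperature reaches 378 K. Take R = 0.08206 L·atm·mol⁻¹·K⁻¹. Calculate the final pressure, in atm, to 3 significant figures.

Adiabatic (γ = 1.67), T V^(γ−1) and P V^γ constant: P₂ = P₁·(T₂/T₁)^(γ/(γ−1)) = 19.40 atm; V₂ = V₁·(T₁/T₂)^(1/(γ−1)) = 0.06090 L.

P₂ ≈ 19.4 atm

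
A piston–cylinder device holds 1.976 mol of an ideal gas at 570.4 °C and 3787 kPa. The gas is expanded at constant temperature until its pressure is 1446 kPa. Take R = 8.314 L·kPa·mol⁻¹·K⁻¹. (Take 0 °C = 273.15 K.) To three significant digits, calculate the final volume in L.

Convert: T₁ = 843.5 K.
From PV = nRT: V₁ = nRT₁/P₁ = 3.659 L.
T constant ⇒ Boyle's law P V = const: T₂ = T₁; V₂ = V₁·(P₁/P₂) = 9.584 L.

V₂ ≈ 9.58 L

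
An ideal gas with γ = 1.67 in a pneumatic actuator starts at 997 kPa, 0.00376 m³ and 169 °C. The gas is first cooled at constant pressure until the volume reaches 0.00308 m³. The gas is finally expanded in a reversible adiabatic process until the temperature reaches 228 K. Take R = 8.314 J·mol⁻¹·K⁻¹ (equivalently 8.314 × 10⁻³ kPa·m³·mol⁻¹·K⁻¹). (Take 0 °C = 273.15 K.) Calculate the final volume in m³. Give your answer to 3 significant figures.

Convert: T₁ = 442.1 K.
Isobaric, so V/T is constant: P₂ = P₁; T₂ = T₁·(V₂/V₁) = 362.2 K.
Reversible adiabatic, γ = 1.67: P₃ = P₂·(T₃/T₂)^(γ/(γ−1)) = 314.6 kPa; V₃ = V₂·(T₂/T₃)^(1/(γ−1)) = 0.006145 m³.

V₃ ≈ 0.00615 m³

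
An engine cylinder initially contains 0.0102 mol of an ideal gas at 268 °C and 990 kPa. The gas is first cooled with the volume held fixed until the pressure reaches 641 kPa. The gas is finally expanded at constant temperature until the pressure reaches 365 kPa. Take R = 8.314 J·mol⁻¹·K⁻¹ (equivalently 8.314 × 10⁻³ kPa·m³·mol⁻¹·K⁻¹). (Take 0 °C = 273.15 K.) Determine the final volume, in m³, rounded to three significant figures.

V₃ ≈ 8.14e-05 m³

Convert: T₁ = 541.1 K.
From PV = nRT: V₁ = nRT₁/P₁ = 4.635e-05 m³.
Isochoric, so P/T is constant: V₂ = V₁; T₂ = T₁·(P₂/P₁) = 350.4 K.
Isothermal, so P V is constant: T₃ = T₂; V₃ = V₂·(P₂/P₃) = 8.141e-05 m³.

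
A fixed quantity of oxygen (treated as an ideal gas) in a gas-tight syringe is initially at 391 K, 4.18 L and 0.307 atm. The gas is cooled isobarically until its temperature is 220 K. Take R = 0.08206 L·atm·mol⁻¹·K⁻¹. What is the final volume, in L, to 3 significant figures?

P constant ⇒ V ∝ T: P₂ = P₁; V₂ = V₁·(T₂/T₁) = 2.352 L.

V₂ ≈ 2.35 L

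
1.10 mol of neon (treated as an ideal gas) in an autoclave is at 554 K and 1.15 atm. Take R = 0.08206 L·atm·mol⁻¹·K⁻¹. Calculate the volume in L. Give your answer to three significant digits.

V ≈ 43.5 L

PV = nRT ⇒ V = nRT/P = (1.10 × 0.08206 × 554) / 1.15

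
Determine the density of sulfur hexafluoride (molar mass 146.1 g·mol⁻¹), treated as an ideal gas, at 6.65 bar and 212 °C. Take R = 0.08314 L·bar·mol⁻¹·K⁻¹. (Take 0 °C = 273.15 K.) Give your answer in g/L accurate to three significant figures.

ρ = PM/(RT) = (6.65 × 146.1) / (0.08314 × 485.1)

ρ ≈ 24.1 g/L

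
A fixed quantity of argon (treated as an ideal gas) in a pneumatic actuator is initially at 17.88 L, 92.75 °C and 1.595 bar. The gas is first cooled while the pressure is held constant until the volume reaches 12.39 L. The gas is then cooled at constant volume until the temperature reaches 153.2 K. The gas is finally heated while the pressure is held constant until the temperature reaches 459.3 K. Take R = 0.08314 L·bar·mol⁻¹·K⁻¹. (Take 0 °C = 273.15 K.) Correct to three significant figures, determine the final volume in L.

Convert: T₁ = 365.9 K.
Isobaric, so V/T is constant: P₂ = P₁; T₂ = T₁·(V₂/V₁) = 253.6 K.
V constant ⇒ P ∝ T: V₃ = V₂; P₃ = P₂·(T₃/T₂) = 0.9637 bar.
Isobaric, so V/T is constant: P₄ = P₃; V₄ = V₃·(T₄/T₃) = 37.15 L.

V₄ ≈ 37.1 L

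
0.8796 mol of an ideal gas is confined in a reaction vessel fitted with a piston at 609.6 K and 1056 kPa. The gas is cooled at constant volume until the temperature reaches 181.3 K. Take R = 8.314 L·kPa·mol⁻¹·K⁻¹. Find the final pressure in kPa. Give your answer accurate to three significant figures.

From PV = nRT: V₁ = nRT₁/P₁ = 4.222 L.
Isochoric, so P/T is constant: V₂ = V₁; P₂ = P₁·(T₂/T₁) = 314.1 kPa.

P₂ ≈ 314 kPa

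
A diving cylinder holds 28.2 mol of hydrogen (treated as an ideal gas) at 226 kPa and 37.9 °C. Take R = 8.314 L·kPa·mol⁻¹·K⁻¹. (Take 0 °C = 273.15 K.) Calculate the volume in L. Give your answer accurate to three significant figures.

V ≈ 323 L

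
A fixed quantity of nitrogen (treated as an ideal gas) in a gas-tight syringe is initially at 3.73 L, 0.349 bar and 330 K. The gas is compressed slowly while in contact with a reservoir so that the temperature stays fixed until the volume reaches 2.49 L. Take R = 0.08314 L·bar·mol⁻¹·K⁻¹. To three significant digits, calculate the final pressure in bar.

Isothermal, so P V is constant: T₂ = T₁; P₂ = P₁·(V₁/V₂) = 0.5228 bar.

P₂ ≈ 0.523 bar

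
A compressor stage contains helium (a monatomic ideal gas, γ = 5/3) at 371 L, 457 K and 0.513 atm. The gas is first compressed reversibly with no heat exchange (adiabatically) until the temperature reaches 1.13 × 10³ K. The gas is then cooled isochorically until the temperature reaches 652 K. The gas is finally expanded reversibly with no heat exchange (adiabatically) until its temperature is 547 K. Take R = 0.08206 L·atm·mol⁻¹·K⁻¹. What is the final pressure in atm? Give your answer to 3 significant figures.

P₄ ≈ 1.83 atm

Reversible adiabatic, γ = 5/3: P₂ = P₁·(T₂/T₁)^(γ/(γ−1)) = 4.932 atm; V₂ = V₁·(T₁/T₂)^(1/(γ−1)) = 95.42 L.
Isochoric, so P/T is constant: V₃ = V₂; P₃ = P₂·(T₃/T₂) = 2.846 atm.
Reversible adiabatic, γ = 5/3: P₄ = P₃·(T₄/T₃)^(γ/(γ−1)) = 1.835 atm; V₄ = V₃·(T₃/T₄)^(1/(γ−1)) = 124.2 L.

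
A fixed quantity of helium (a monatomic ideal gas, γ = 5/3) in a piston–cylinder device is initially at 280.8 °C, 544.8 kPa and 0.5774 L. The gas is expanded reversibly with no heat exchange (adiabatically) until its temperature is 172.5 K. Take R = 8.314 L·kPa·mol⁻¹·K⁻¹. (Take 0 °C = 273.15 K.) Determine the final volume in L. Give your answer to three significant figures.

Convert: T₁ = 554.0 K.
Adiabatic (γ = 5/3), T V^(γ−1) and P V^γ constant: P₂ = P₁·(T₂/T₁)^(γ/(γ−1)) = 29.48 kPa; V₂ = V₁·(T₁/T₂)^(1/(γ−1)) = 3.323 L.

V₂ ≈ 3.32 L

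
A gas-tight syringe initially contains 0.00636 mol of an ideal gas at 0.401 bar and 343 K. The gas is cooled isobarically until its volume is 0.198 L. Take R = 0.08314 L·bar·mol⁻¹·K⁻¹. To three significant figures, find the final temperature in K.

T₂ ≈ 150 K

From PV = nRT: V₁ = nRT₁/P₁ = 0.4523 L.
P constant ⇒ V ∝ T: P₂ = P₁; T₂ = T₁·(V₂/V₁) = 150.2 K.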